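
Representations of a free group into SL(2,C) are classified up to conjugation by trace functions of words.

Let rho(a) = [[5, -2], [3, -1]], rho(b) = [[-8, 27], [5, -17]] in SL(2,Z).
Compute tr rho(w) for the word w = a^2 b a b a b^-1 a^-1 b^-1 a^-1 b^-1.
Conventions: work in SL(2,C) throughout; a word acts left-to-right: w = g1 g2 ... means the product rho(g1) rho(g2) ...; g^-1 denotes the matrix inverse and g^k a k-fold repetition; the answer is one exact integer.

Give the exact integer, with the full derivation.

rho(a) = [[5, -2], [3, -1]]
... * rho(a) = [[5, -2], [3, -1]]  ->  [[19, -8], [12, -5]]
... * rho(b) = [[-8, 27], [5, -17]]  ->  [[-192, 649], [-121, 409]]
... * rho(a) = [[5, -2], [3, -1]]  ->  [[987, -265], [622, -167]]
... * rho(b) = [[-8, 27], [5, -17]]  ->  [[-9221, 31154], [-5811, 19633]]
... * rho(a) = [[5, -2], [3, -1]]  ->  [[47357, -12712], [29844, -8011]]
... * rho(b^-1) = [[-17, -27], [-5, -8]]  ->  [[-741509, -1176943], [-467293, -741700]]
... * rho(a^-1) = [[-1, 2], [-3, 5]]  ->  [[4272338, -7367733], [2692393, -4643086]]
... * rho(b^-1) = [[-17, -27], [-5, -8]]  ->  [[-35791081, -56411262], [-22555251, -35549923]]
... * rho(a^-1) = [[-1, 2], [-3, 5]]  ->  [[205024867, -353638472], [129205020, -222860117]]
... * rho(b^-1) = [[-17, -27], [-5, -8]]  ->  [[-1717230379, -2706563633], [-1082184755, -1705654604]]
tr = -1717230379 + -1705654604 = -3422884983

-3422884983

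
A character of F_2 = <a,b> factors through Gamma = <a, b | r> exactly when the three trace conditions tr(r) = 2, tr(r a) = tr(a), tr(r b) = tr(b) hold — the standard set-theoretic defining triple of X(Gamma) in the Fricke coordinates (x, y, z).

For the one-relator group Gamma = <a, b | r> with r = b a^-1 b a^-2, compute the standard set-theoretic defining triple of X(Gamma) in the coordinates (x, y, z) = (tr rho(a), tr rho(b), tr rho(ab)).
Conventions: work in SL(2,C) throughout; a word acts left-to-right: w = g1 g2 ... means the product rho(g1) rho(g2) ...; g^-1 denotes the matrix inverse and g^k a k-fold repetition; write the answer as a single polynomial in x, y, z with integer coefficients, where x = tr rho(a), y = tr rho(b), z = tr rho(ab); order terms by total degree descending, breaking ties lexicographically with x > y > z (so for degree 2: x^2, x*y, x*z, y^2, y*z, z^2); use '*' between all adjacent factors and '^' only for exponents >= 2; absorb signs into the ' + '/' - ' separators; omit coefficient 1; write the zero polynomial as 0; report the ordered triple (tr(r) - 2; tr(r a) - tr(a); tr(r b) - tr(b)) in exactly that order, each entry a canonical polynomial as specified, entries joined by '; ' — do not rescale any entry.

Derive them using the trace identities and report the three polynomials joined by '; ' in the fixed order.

x^3*y^2 - 2*x^2*y*z - x*y^2 + x*z^2 + y*z - x - 2; x^2*y^2 - 2*x*y*z + z^2 - x - 2; x^3*y^3 - 2*x^2*y^2*z - x^3*y - x*y^3 + x*y*z^2 + x^2*z + y^2*z + x*y - y - z

tr(b^2) = tr(b)*tr(b) - tr(1) = y^2 - 2
so tr(b^2 a) = tr(b)*tr(a b) - tr(a) = y*z - x
reduce: tr(b a^-1 b) = tr(b^2)*tr(a) - tr(b^2 a) = x*y^2 - y*z - x
tr(b a b a) = tr(a b)*tr(a b) - tr(1)   [split at repeated a] = z^2 - 2
tr(b a^-1 b a) = tr(b a b)*tr(a) - tr(b a b a) = x*y*z - x^2 - z^2 + 2
reduce: tr(a^-1 b a^-1 b) = tr(b a^-1 b)*tr(a) - tr(b a^-1 b a) = x^2*y^2 - 2*x*y*z + z^2 - 2
so tr(b a^-1 b a^-2) = tr(a^-1 b a^-1 b)*tr(a) - tr(a^-1 b a^-1 b a) = x^3*y^2 - 2*x^2*y*z - x*y^2 + x*z^2 + y*z - x
tr(b^3) = tr(b)*tr(b^2) - tr(b)  (reduce the b square) = y^3 - 3*y
tr(b^3 a) = tr(b)*tr(a b^2) - tr(a b)  (reduce the b square) = y^2*z - x*y - z
tr(b^2 a^-1 b) = tr(b^3)*tr(a) - tr(b^3 a)  (eliminate a^-1) = x*y^3 - y^2*z - 2*x*y + z
reduce: tr(a b a) = tr(a)*tr(b a) - tr(b)  (reduce the a square) = x*z - y
reduce: tr(b a b^2 a) = tr(b)*tr(a b a b) - tr(a b a)  (reduce the b square) = y*z^2 - x*z - y
tr(b^2 a^-1 b a) = tr(b a b^2)*tr(a) - tr(b a b^2 a)  (eliminate a^-1) = x*y^2*z - x^2*y - y*z^2 + y
reduce: tr(b^2 a^-1 b a^-1) = tr(b^2 a^-1 b)*tr(a) - tr(b^2 a^-1 b a)  (eliminate a^-1) = x^2*y^3 - 2*x*y^2*z - x^2*y + y*z^2 + x*z - y
tr(b a^-1 b a^-2 b) = tr(b^2 a^-1 b a^-1)*tr(a) - tr(b^2 a^-1 b)  (eliminate a^-1) = x^3*y^3 - 2*x^2*y^2*z - x^3*y - x*y^3 + x*y*z^2 + x^2*z + y^2*z + x*y - z
assemble the triple (tr(r) - 2; tr(r a) - x; tr(r b) - y)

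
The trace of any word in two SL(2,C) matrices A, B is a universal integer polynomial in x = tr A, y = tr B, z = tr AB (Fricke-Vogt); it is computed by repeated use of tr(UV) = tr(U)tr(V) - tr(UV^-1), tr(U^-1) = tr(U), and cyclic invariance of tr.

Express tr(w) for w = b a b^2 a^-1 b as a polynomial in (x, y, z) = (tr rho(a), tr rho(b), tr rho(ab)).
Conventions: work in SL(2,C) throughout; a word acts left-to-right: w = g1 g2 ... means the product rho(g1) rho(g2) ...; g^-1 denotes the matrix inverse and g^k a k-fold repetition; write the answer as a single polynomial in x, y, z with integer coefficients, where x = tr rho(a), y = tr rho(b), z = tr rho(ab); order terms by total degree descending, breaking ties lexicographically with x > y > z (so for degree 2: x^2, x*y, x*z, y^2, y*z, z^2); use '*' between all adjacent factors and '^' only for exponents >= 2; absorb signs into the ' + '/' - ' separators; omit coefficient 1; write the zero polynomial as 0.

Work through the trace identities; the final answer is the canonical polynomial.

x*y^3*z - x^2*y^2 - y^2*z^2 + 2

trace(b a b) = trace(b) trace(a b) - trace(a)   [square of b] = y*z - x
so trace(b^2 a b) = trace(b) trace(b a b) - trace(b a)   [square of b] = y^2*z - x*y - z
so trace(b^2 a b^2) = trace(b) trace(b^2 a b) - trace(b^2 a)   [square of b] = y^3*z - x*y^2 - 2*y*z + x
so trace(a b a b) = trace(b a) trace(b a) - trace(1)   [split at a repeated b] = z^2 - 2
so trace(a b a) = trace(a) trace(b a) - trace(b)   [square of a] = x*z - y
trace(a b^2 a b) = trace(b) trace(a b a b) - trace(a b a)   [square of b] = y*z^2 - x*z - y
reduce: trace(a^2) = trace(a) trace(a) - trace(1)   [square of a] = x^2 - 2
trace(a b^2 a) = trace(b) trace(a^2 b) - trace(a^2)   [square of b] = x*y*z - x^2 - y^2 + 2
trace(b^2 a b^2 a) = trace(b) trace(a b^2 a b) - trace(a b^2 a)   [square of b] = y^2*z^2 - 2*x*y*z + x^2 - 2
so trace(b a b^2 a^-1 b) = trace(b^2 a b^2) trace(a) - trace(b^2 a b^2 a)   [inverse elimination on a] = x*y^3*z - x^2*y^2 - y^2*z^2 + 2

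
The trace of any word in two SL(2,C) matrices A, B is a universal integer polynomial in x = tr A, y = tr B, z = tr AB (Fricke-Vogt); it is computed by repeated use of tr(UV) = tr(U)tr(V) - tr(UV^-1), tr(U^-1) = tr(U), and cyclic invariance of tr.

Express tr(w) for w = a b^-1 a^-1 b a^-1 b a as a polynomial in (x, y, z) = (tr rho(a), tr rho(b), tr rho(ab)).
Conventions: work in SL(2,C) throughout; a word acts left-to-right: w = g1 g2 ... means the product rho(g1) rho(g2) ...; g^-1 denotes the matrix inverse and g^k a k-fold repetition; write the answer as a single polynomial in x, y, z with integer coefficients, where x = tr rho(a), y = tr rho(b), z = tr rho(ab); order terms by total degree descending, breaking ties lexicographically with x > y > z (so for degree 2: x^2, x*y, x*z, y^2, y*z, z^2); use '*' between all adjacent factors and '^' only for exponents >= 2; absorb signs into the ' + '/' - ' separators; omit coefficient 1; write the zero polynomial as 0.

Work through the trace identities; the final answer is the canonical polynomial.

-x^3*y^2*z + x^4*y + x^2*y^3 + 2*x^2*y*z^2 - x^3*z - x*y^2*z - x*z^3 - 4*x^2*y + 4*x*z + y

trace(b a b) = trace(b) trace(a b) - trace(a) = y*z - x
trace(b a b a) = trace(a b) trace(a b) - trace(1) = z^2 - 2
trace(b a^-1 b a) = trace(b a b) trace(a) - trace(b a b a) = x*y*z - x^2 - z^2 + 2
trace(b^2) = trace(b) trace(b) - trace(1) = y^2 - 2
trace(a^2 b^2) = trace(a) trace(b^2 a) - trace(b^2) = x*y*z - x^2 - y^2 + 2
trace(a^2 b) = trace(a) trace(b a) - trace(b) = x*z - y
trace(b^2 a^2 b) = trace(b) trace(a^2 b^2) - trace(a^2 b) = x*y^2*z - x^2*y - y^3 - x*z + 3*y
trace(b a b^2 a) = trace(b) trace(a b a b) - trace(a b a) = y*z^2 - x*z - y
trace(b a b^2) = trace(b) trace(a b^2) - trace(a b) = y^2*z - x*y - z
trace(b^2 a^2 b a) = trace(a) trace(b a b^2 a) - trace(b a b^2) = x*y*z^2 - x^2*z - y^2*z + z
trace(b a^2 b a^-1 b) = trace(b^2 a^2 b) trace(a) - trace(b^2 a^2 b a) = x^2*y^2*z - x^3*y - x*y^3 - x*y*z^2 + y^2*z + 3*x*y - z
trace(a b a^2 b) = trace(a) trace(b a b a) - trace(b a b) = x*z^2 - y*z - x
trace(a b a^2) = trace(a) trace(a b a) - trace(a b) = x^2*z - x*y - z
trace(b a b a^2 b) = trace(b) trace(a b a^2 b) - trace(a b a^2) = x*y*z^2 - x^2*z - y^2*z + z
trace(b a b a b a) = trace(b a b a) trace(b a) - trace(a b) = z^3 - 3*z
trace(b a b a^2 b a) = trace(a) trace(b a b a b a) - trace(b a b a b) = x*z^3 - y*z^2 - 2*x*z + y
trace(b a^2 b a^-1 b a) = trace(b a b a^2 b) trace(a) - trace(b a b a^2 b a) = x^2*y*z^2 - x^3*z - x*y^2*z - x*z^3 + y*z^2 + 3*x*z - y
trace(a^-1 b a^-1 b a^2 b) = trace(b a^2 b a^-1 b) trace(a) - trace(b a^2 b a^-1 b a) = x^3*y^2*z - x^4*y - x^2*y^3 - 2*x^2*y*z^2 + x^3*z + 2*x*y^2*z + x*z^3 + 3*x^2*y - y*z^2 - 4*x*z + y
trace(a b^-1 a^-1 b a^-1 b a) = trace(a^-1 b a^-1 b a^2) trace(b) - trace(a^-1 b a^-1 b a^2 b) = -x^3*y^2*z + x^4*y + x^2*y^3 + 2*x^2*y*z^2 - x^3*z - x*y^2*z - x*z^3 - 4*x^2*y + 4*x*z + y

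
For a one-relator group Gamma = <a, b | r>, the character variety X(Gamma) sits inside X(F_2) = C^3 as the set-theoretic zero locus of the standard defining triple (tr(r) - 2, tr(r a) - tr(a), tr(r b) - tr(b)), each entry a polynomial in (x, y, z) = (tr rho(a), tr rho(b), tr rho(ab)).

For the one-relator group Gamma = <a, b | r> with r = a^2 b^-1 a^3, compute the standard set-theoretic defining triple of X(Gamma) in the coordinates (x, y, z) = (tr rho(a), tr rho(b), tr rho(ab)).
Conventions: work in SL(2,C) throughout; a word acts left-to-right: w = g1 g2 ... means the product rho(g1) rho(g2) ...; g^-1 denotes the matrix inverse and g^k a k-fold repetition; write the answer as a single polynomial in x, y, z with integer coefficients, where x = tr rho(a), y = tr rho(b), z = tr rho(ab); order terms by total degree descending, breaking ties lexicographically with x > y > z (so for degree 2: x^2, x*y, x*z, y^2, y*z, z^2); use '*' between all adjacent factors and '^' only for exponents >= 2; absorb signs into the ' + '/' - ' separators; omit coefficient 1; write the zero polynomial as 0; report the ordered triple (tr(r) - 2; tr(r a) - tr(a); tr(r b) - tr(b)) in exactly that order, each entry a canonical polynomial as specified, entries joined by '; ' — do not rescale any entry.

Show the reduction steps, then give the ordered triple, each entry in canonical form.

x^5*y - x^4*z - 4*x^3*y + 3*x^2*z + 3*x*y - z - 2; x^6*y - x^5*z - 5*x^4*y + 4*x^3*z + 6*x^2*y - 3*x*z - x - y; x^4*y*z - x^3*y^2 - x^3*z^2 - x^2*y*z + x*y^2 + x*z^2 + x - y

apply: trace(a^2) = trace(a) * trace(a) - trace(1) = x^2 - 2
use: trace(a^3) = trace(a) * trace(a^2) - trace(a) = x^3 - 3*x
trace(a^4) = trace(a) * trace(a^3) - trace(a^2) = x^4 - 4*x^2 + 2
trace(a^5) = trace(a) * trace(a^4) - trace(a^3) = x^5 - 5*x^3 + 5*x
apply: trace(b a^2) = trace(a) * trace(b a) - trace(b) = x*z - y
apply: trace(a b a^2) = trace(a) * trace(b a^2) - trace(b a) = x^2*z - x*y - z
apply: trace(a^2 b a^2) = trace(a) * trace(a b a^2) - trace(a b a) = x^3*z - x^2*y - 2*x*z + y
trace(a^5 b) = trace(a) * trace(a^2 b a^2) - trace(a^2 b a) = x^4*z - x^3*y - 3*x^2*z + 2*x*y + z
trace(a^2 b^-1 a^3) = trace(a^5) * trace(b) - trace(a^5 b) = x^5*y - x^4*z - 4*x^3*y + 3*x^2*z + 3*x*y - z
trace(a^6) = trace(a) * trace(a^5) - trace(a^4) = x^6 - 6*x^4 + 9*x^2 - 2
trace(a^6 b) = trace(a) * trace(a^2 b a^3) - trace(a^2 b a^2) = x^5*z - x^4*y - 4*x^3*z + 3*x^2*y + 3*x*z - y
trace(a^2 b^-1 a^4) = trace(a^6) * trace(b) - trace(a^6 b) = x^6*y - x^5*z - 5*x^4*y + 4*x^3*z + 6*x^2*y - 3*x*z - y
use: trace(b a b a) = trace(b a) * trace(b a) - trace(1) = z^2 - 2
apply: trace(b a b) = trace(b) * trace(a b) - trace(a) = y*z - x
trace(b a^2 b a) = trace(a) * trace(b a b a) - trace(b a b) = x*z^2 - y*z - x
apply: trace(b a^2 b) = trace(b) * trace(a^2 b) - trace(a^2) = x*y*z - x^2 - y^2 + 2
trace(a b a^2 b a) = trace(a) * trace(b a^2 b a) - trace(b a^2 b) = x^2*z^2 - 2*x*y*z + y^2 - 2
apply: trace(a^3 b a^2 b) = trace(a) * trace(a b a^2 b a) - trace(a b a^2 b) = x^3*z^2 - 2*x^2*y*z + x*y^2 - x*z^2 + y*z - x
apply: trace(a^2 b^-1 a^3 b) = trace(a^3 b a^2) * trace(b) - trace(a^3 b a^2 b) = x^4*y*z - x^3*y^2 - x^3*z^2 - x^2*y*z + x*y^2 + x*z^2 + x
assemble the triple (trace(r) - 2; trace(r a) - x; trace(r b) - y)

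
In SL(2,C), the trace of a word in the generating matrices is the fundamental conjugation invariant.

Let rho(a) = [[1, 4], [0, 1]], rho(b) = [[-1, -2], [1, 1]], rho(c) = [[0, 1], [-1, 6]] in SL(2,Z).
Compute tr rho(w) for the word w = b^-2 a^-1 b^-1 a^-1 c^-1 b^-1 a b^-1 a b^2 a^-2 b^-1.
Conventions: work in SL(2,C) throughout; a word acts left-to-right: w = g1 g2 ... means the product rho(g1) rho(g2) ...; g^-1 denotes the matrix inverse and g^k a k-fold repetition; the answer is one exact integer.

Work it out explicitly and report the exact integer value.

rho(b^-1) = [[1, 2], [-1, -1]]
... * rho(b^-1) = [[1, 2], [-1, -1]]  ->  [[-1, 0], [0, -1]]
... * rho(a^-1) = [[1, -4], [0, 1]]  ->  [[-1, 4], [0, -1]]
... * rho(b^-1) = [[1, 2], [-1, -1]]  ->  [[-5, -6], [1, 1]]
... * rho(a^-1) = [[1, -4], [0, 1]]  ->  [[-5, 14], [1, -3]]
... * rho(c^-1) = [[6, -1], [1, 0]]  ->  [[-16, 5], [3, -1]]
... * rho(b^-1) = [[1, 2], [-1, -1]]  ->  [[-21, -37], [4, 7]]
... * rho(a) = [[1, 4], [0, 1]]  ->  [[-21, -121], [4, 23]]
... * rho(b^-1) = [[1, 2], [-1, -1]]  ->  [[100, 79], [-19, -15]]
... * rho(a) = [[1, 4], [0, 1]]  ->  [[100, 479], [-19, -91]]
... * rho(b) = [[-1, -2], [1, 1]]  ->  [[379, 279], [-72, -53]]
... * rho(b) = [[-1, -2], [1, 1]]  ->  [[-100, -479], [19, 91]]
... * rho(a^-1) = [[1, -4], [0, 1]]  ->  [[-100, -79], [19, 15]]
... * rho(a^-1) = [[1, -4], [0, 1]]  ->  [[-100, 321], [19, -61]]
... * rho(b^-1) = [[1, 2], [-1, -1]]  ->  [[-421, -521], [80, 99]]
tr = -421 + 99 = -322

-322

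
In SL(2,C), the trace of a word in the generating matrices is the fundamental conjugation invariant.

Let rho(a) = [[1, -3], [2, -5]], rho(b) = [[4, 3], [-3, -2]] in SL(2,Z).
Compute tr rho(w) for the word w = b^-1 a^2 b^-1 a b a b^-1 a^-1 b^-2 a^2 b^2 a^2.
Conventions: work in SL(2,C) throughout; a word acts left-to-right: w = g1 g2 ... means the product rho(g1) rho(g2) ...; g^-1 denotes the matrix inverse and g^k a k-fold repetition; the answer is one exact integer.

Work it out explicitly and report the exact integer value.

338124503324

rho(b^-1) = [[-2, -3], [3, 4]]
... * rho(a) = [[1, -3], [2, -5]]  ->  [[-8, 21], [11, -29]]
... * rho(a) = [[1, -3], [2, -5]]  ->  [[34, -81], [-47, 112]]
... * rho(b^-1) = [[-2, -3], [3, 4]]  ->  [[-311, -426], [430, 589]]
... * rho(a) = [[1, -3], [2, -5]]  ->  [[-1163, 3063], [1608, -4235]]
... * rho(b) = [[4, 3], [-3, -2]]  ->  [[-13841, -9615], [19137, 13294]]
... * rho(a) = [[1, -3], [2, -5]]  ->  [[-33071, 89598], [45725, -123881]]
... * rho(b^-1) = [[-2, -3], [3, 4]]  ->  [[334936, 457605], [-463093, -632699]]
... * rho(a^-1) = [[-5, 3], [-2, 1]]  ->  [[-2589890, 1462413], [3580863, -2021978]]
... * rho(b^-1) = [[-2, -3], [3, 4]]  ->  [[9567019, 13619322], [-13227660, -18830501]]
... * rho(b^-1) = [[-2, -3], [3, 4]]  ->  [[21723928, 25776231], [-30036183, -35639024]]
... * rho(a) = [[1, -3], [2, -5]]  ->  [[73276390, -194052939], [-101314231, 268303669]]
... * rho(a) = [[1, -3], [2, -5]]  ->  [[-314829488, 750435525], [435293107, -1037575652]]
... * rho(b) = [[4, 3], [-3, -2]]  ->  [[-3510624527, -2445359514], [4853899384, 3381030625]]
... * rho(b) = [[4, 3], [-3, -2]]  ->  [[-6706419566, -5641154553], [9272505661, 7799636902]]
... * rho(a) = [[1, -3], [2, -5]]  ->  [[-17988728672, 48325031463], [24871779465, -66815701493]]
... * rho(a) = [[1, -3], [2, -5]]  ->  [[78661334254, -187658971299], [-108759623521, 259463169070]]
tr = 78661334254 + 259463169070 = 338124503324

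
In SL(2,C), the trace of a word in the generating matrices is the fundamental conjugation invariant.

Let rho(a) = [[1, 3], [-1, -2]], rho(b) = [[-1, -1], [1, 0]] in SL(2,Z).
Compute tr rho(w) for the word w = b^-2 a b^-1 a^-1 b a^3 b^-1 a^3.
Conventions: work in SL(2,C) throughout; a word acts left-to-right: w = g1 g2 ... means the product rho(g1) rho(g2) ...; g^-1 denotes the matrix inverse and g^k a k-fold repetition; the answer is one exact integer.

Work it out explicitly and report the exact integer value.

rho(b^-1) = [[0, 1], [-1, -1]]
... * rho(b^-1) = [[0, 1], [-1, -1]]  ->  [[-1, -1], [1, 0]]
... * rho(a) = [[1, 3], [-1, -2]]  ->  [[0, -1], [1, 3]]
... * rho(b^-1) = [[0, 1], [-1, -1]]  ->  [[1, 1], [-3, -2]]
... * rho(a^-1) = [[-2, -3], [1, 1]]  ->  [[-1, -2], [4, 7]]
... * rho(b) = [[-1, -1], [1, 0]]  ->  [[-1, 1], [3, -4]]
... * rho(a) = [[1, 3], [-1, -2]]  ->  [[-2, -5], [7, 17]]
... * rho(a) = [[1, 3], [-1, -2]]  ->  [[3, 4], [-10, -13]]
... * rho(a) = [[1, 3], [-1, -2]]  ->  [[-1, 1], [3, -4]]
... * rho(b^-1) = [[0, 1], [-1, -1]]  ->  [[-1, -2], [4, 7]]
... * rho(a) = [[1, 3], [-1, -2]]  ->  [[1, 1], [-3, -2]]
... * rho(a) = [[1, 3], [-1, -2]]  ->  [[0, 1], [-1, -5]]
... * rho(a) = [[1, 3], [-1, -2]]  ->  [[-1, -2], [4, 7]]
tr = -1 + 7 = 6

6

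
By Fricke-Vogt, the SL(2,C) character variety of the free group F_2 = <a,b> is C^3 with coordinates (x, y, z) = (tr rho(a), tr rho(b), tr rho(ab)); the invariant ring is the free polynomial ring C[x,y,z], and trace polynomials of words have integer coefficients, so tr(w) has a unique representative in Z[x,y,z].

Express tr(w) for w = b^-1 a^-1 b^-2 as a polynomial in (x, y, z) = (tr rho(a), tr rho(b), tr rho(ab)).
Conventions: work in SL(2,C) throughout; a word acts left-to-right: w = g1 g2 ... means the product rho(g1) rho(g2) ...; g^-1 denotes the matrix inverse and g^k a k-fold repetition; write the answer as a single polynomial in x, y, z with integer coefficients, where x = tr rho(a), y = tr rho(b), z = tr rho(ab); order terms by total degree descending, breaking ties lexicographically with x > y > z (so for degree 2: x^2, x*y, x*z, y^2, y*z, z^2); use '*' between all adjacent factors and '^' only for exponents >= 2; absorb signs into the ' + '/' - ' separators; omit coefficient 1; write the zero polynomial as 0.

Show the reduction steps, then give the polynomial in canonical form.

y^2*z - x*y - z

so tr(b^-1) = tr(b) = y
so tr(b^-2) = tr(b^-1) tr(b) - tr(1) = y^2 - 2
tr(b^-3) = tr(b^-2) tr(b) - tr(b^-1) = y^3 - 3*y
reduce: tr(a b^-1) = tr(a) tr(b) - tr(a b) = x*y - z
so tr(a b^-2) = tr(a b^-1) tr(b) - tr(a) = x*y^2 - y*z - x
so tr(b^-3 a) = tr(a b^-2) tr(b) - tr(a b^-1) = x*y^3 - y^2*z - 2*x*y + z
reduce: tr(b^-1 a^-1 b^-2) = tr(b^-3) tr(a) - tr(b^-3 a) = y^2*z - x*y - z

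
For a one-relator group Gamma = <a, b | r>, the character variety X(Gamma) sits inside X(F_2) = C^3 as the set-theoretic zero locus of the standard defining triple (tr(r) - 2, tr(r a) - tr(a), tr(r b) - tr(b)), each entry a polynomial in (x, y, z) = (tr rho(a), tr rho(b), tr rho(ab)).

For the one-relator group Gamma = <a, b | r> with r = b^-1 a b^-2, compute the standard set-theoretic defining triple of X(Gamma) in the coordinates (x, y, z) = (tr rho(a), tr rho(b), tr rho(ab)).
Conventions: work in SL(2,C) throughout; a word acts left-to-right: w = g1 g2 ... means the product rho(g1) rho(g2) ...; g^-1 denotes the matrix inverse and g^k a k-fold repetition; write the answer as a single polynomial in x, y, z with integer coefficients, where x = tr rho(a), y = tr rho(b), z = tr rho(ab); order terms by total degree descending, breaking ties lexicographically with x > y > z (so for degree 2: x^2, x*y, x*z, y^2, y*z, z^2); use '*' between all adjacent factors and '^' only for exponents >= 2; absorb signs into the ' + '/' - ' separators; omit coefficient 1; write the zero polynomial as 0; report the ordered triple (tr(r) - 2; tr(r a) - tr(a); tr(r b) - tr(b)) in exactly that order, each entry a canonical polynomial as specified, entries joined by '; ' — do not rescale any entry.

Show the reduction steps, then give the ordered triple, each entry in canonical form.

reduce: tr(b^-1 a) = tr(a)*tr(b) - tr(a b) = x*y - z
tr(a b^-2) = tr(b^-1 a)*tr(b) - tr(b^-1 a b) = x*y^2 - y*z - x
so tr(b^-1 a b^-2) = tr(a b^-2)*tr(b) - tr(a b^-1) = x*y^3 - y^2*z - 2*x*y + z
tr(a^2) = tr(a)*tr(a) - tr(1)  (reduce the a square) = x^2 - 2
tr(a^2 b) = tr(a)*tr(b a) - tr(b)  (reduce the a square) = x*z - y
tr(a b^-1 a) = tr(a^2)*tr(b) - tr(a^2 b)  (eliminate b^-1) = x^2*y - x*z - y
so tr(a b a b) = tr(b a)*tr(b a) - tr(1)  (split on b) = z^2 - 2
tr(a b^-1 a b) = tr(a b a)*tr(b) - tr(a b a b)  (eliminate b^-1) = x*y*z - y^2 - z^2 + 2
tr(a b^-1 a b^-1) = tr(a b^-1 a)*tr(b) - tr(a b^-1 a b)  (eliminate b^-1) = x^2*y^2 - 2*x*y*z + z^2 - 2
so tr(b^-1 a b^-2 a) = tr(a b^-1 a b^-1)*tr(b) - tr(a b^-1 a)  (eliminate b^-1) = x^2*y^3 - 2*x*y^2*z - x^2*y + y*z^2 + x*z - y
assemble the triple (tr(r) - 2; tr(r a) - x; tr(r b) - y)

x*y^3 - y^2*z - 2*x*y + z - 2; x^2*y^3 - 2*x*y^2*z - x^2*y + y*z^2 + x*z - x - y; x*y^2 - y*z - x - y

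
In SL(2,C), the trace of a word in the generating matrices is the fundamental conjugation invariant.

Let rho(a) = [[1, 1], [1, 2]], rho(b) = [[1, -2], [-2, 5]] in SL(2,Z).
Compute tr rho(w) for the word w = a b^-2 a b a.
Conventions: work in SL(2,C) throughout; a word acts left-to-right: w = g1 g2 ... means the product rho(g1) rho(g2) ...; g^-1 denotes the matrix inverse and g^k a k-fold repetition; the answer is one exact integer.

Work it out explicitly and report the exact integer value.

rho(a) = [[1, 1], [1, 2]]
... * rho(b^-1) = [[5, 2], [2, 1]]  ->  [[7, 3], [9, 4]]
... * rho(b^-1) = [[5, 2], [2, 1]]  ->  [[41, 17], [53, 22]]
... * rho(a) = [[1, 1], [1, 2]]  ->  [[58, 75], [75, 97]]
... * rho(b) = [[1, -2], [-2, 5]]  ->  [[-92, 259], [-119, 335]]
... * rho(a) = [[1, 1], [1, 2]]  ->  [[167, 426], [216, 551]]
tr = 167 + 551 = 718

718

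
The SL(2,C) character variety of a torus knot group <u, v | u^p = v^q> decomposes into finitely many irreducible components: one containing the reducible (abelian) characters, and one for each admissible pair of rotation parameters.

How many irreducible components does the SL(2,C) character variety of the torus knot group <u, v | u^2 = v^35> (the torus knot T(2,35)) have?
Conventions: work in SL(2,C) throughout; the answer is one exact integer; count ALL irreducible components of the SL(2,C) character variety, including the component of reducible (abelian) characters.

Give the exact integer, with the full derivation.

For T(2,35): irreducibility forces the central element u^2 = v^35 to one of +I, -I.
On an irreducible component, tr(u) is locked at 2*cos(pi*alpha/2) for some alpha in 1..1, and tr(v) at 2*cos(pi*beta/35) for some beta in 1..34.
Consistency of u^2 = (-1)^alpha I with v^35 = (-1)^beta I forces alpha = beta (mod 2).
Counting: 1 odd alphas x 17 odd betas + 0 even alphas x 17 even betas = 17 + 0 = 17.
components with irreducible characters: 17; plus the single component of reducible (abelian) characters: total 18.

18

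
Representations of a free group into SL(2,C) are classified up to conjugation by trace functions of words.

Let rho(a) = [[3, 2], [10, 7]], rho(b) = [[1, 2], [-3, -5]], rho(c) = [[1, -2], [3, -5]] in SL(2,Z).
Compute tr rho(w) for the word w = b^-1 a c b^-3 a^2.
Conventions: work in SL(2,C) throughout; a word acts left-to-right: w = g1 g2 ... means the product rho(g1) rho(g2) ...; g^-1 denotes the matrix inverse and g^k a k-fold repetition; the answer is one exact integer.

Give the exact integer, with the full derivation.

720110

rho(b^-1) = [[-5, -2], [3, 1]]
... * rho(a) = [[3, 2], [10, 7]]  ->  [[-35, -24], [19, 13]]
... * rho(c) = [[1, -2], [3, -5]]  ->  [[-107, 190], [58, -103]]
... * rho(b^-1) = [[-5, -2], [3, 1]]  ->  [[1105, 404], [-599, -219]]
... * rho(b^-1) = [[-5, -2], [3, 1]]  ->  [[-4313, -1806], [2338, 979]]
... * rho(b^-1) = [[-5, -2], [3, 1]]  ->  [[16147, 6820], [-8753, -3697]]
... * rho(a) = [[3, 2], [10, 7]]  ->  [[116641, 80034], [-63229, -43385]]
... * rho(a) = [[3, 2], [10, 7]]  ->  [[1150263, 793520], [-623537, -430153]]
tr = 1150263 + -430153 = 720110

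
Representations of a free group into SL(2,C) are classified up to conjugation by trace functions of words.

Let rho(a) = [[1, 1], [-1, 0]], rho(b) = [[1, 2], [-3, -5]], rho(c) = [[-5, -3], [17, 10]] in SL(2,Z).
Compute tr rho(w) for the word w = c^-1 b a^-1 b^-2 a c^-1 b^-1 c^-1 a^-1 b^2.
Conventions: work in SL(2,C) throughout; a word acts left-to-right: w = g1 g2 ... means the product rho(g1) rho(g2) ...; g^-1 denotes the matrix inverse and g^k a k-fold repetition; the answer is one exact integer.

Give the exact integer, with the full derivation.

122575

rho(c^-1) = [[10, 3], [-17, -5]]
... * rho(b) = [[1, 2], [-3, -5]]  ->  [[1, 5], [-2, -9]]
... * rho(a^-1) = [[0, -1], [1, 1]]  ->  [[5, 4], [-9, -7]]
... * rho(b^-1) = [[-5, -2], [3, 1]]  ->  [[-13, -6], [24, 11]]
... * rho(b^-1) = [[-5, -2], [3, 1]]  ->  [[47, 20], [-87, -37]]
... * rho(a) = [[1, 1], [-1, 0]]  ->  [[27, 47], [-50, -87]]
... * rho(c^-1) = [[10, 3], [-17, -5]]  ->  [[-529, -154], [979, 285]]
... * rho(b^-1) = [[-5, -2], [3, 1]]  ->  [[2183, 904], [-4040, -1673]]
... * rho(c^-1) = [[10, 3], [-17, -5]]  ->  [[6462, 2029], [-11959, -3755]]
... * rho(a^-1) = [[0, -1], [1, 1]]  ->  [[2029, -4433], [-3755, 8204]]
... * rho(b) = [[1, 2], [-3, -5]]  ->  [[15328, 26223], [-28367, -48530]]
... * rho(b) = [[1, 2], [-3, -5]]  ->  [[-63341, -100459], [117223, 185916]]
tr = -63341 + 185916 = 122575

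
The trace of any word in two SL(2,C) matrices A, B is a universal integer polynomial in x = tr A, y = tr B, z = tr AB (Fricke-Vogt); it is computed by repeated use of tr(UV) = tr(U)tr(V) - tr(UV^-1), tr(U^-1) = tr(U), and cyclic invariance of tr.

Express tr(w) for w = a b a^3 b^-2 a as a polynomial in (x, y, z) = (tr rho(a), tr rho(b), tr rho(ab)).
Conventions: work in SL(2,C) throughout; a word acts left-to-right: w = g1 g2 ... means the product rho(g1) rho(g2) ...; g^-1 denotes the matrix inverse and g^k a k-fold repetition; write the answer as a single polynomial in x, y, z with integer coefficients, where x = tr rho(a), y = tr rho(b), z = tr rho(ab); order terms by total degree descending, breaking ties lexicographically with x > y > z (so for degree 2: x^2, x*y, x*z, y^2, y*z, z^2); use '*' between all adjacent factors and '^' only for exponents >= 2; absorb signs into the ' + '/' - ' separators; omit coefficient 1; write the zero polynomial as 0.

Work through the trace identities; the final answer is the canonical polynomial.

x^4*y^2*z - x^3*y^3 - x^3*y*z^2 - x^4*z - x^2*y^2*z + x^3*y + x*y^3 + x*y*z^2 + 3*x^2*z - x*y - z

and trace(b a^2) = trace(a) * trace(b a) - trace(b) = x*z - y
trace(a b a^2) = trace(a) * trace(b a^2) - trace(b a) = x^2*z - x*y - z
trace(a^3 b a) = trace(a) * trace(a b a^2) - trace(a b a) = x^3*z - x^2*y - 2*x*z + y
trace(a^2 b a^3) = trace(a) * trace(a^3 b a) - trace(a^3 b) = x^4*z - x^3*y - 3*x^2*z + 2*x*y + z
and trace(b a b a) = trace(b a) * trace(b a) - trace(1)   [split at repeated b] = z^2 - 2
trace(b a b) = trace(b) * trace(a b) - trace(a) = y*z - x
trace(b a^2 b a) = trace(a) * trace(b a b a) - trace(b a b) = x*z^2 - y*z - x
trace(b^2) = trace(b) * trace(b) - trace(1) = y^2 - 2
trace(b a^2 b) = trace(a) * trace(b^2 a) - trace(b^2) = x*y*z - x^2 - y^2 + 2
trace(a b a^2 b a) = trace(a) * trace(b a^2 b a) - trace(b a^2 b) = x^2*z^2 - 2*x*y*z + y^2 - 2
trace(a^2 b a^3 b) = trace(a) * trace(a b a^2 b a) - trace(a b a^2 b) = x^3*z^2 - 2*x^2*y*z + x*y^2 - x*z^2 + y*z - x
trace(b^-1 a^2 b a^3) = trace(a^2 b a^3) * trace(b) - trace(a^2 b a^3 b) = x^4*y*z - x^3*y^2 - x^3*z^2 - x^2*y*z + x*y^2 + x*z^2 + x
and trace(a b a^3 b^-2 a) = trace(b^-1 a^2 b a^3) * trace(b) - trace(b^-1 a^2 b a^3 b) = x^4*y^2*z - x^3*y^3 - x^3*y*z^2 - x^4*z - x^2*y^2*z + x^3*y + x*y^3 + x*y*z^2 + 3*x^2*z - x*y - z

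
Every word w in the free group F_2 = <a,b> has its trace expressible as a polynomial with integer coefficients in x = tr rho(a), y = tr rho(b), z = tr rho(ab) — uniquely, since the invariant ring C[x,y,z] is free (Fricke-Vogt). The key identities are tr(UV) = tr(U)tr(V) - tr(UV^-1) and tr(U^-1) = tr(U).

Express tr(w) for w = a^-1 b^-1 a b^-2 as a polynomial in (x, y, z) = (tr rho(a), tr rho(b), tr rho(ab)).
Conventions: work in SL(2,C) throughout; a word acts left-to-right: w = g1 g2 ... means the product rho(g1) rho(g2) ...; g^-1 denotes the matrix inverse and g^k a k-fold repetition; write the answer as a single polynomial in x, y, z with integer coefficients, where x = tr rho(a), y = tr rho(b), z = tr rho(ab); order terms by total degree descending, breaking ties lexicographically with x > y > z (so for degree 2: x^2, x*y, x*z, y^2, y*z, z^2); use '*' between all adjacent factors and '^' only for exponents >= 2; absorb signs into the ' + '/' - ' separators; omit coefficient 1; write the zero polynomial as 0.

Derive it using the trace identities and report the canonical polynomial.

and tr(b^-1) = tr(b) = y
tr(b a b) = tr(b) tr(a b) - tr(a)  (reduce the b square) = y*z - x
and tr(b a b a) = tr(b a) tr(b a) - tr(1)  (split on b) = z^2 - 2
tr(a b a^-1 b) = tr(b a b) tr(a) - tr(b a b a)  (eliminate a^-1) = x*y*z - x^2 - z^2 + 2
tr(a^-1 b^-1 a b) = tr(a b a^-1) tr(b) - tr(a b a^-1 b)  (eliminate b^-1) = -x*y*z + x^2 + y^2 + z^2 - 2
tr(a^-1 b^-1 a b^-1) = tr(a^-1 b^-1 a) tr(b) - tr(a^-1 b^-1 a b)  (eliminate b^-1) = x*y*z - x^2 - z^2 + 2
next, tr(a^-1 b^-1 a b^-2) = tr(a^-1 b^-1 a b^-1) tr(b) - tr(a^-1 b^-1 a)  (eliminate b^-1) = x*y^2*z - x^2*y - y*z^2 + y

x*y^2*z - x^2*y - y*z^2 + y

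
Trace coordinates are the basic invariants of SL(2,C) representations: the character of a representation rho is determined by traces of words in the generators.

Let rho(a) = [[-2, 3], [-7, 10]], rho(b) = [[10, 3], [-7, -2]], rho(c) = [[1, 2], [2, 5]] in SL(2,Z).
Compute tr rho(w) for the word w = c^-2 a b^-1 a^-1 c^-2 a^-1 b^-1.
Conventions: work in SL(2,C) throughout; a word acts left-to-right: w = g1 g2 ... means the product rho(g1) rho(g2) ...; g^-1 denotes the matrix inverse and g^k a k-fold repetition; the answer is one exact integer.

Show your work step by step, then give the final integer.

rho(c^-1) = [[5, -2], [-2, 1]]
... * rho(c^-1) = [[5, -2], [-2, 1]]  ->  [[29, -12], [-12, 5]]
... * rho(a) = [[-2, 3], [-7, 10]]  ->  [[26, -33], [-11, 14]]
... * rho(b^-1) = [[-2, -3], [7, 10]]  ->  [[-283, -408], [120, 173]]
... * rho(a^-1) = [[10, -3], [7, -2]]  ->  [[-5686, 1665], [2411, -706]]
... * rho(c^-1) = [[5, -2], [-2, 1]]  ->  [[-31760, 13037], [13467, -5528]]
... * rho(c^-1) = [[5, -2], [-2, 1]]  ->  [[-184874, 76557], [78391, -32462]]
... * rho(a^-1) = [[10, -3], [7, -2]]  ->  [[-1312841, 401508], [556676, -170249]]
... * rho(b^-1) = [[-2, -3], [7, 10]]  ->  [[5436238, 7953603], [-2305095, -3372518]]
tr = 5436238 + -3372518 = 2063720

2063720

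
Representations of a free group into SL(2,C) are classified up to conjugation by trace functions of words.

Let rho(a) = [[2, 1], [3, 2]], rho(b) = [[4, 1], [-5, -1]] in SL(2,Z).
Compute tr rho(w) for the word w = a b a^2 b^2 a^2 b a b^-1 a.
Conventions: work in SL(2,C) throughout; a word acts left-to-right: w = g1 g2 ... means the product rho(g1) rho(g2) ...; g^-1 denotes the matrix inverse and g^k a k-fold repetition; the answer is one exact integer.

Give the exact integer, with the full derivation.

rho(a) = [[2, 1], [3, 2]]
... * rho(b) = [[4, 1], [-5, -1]]  ->  [[3, 1], [2, 1]]
... * rho(a) = [[2, 1], [3, 2]]  ->  [[9, 5], [7, 4]]
... * rho(a) = [[2, 1], [3, 2]]  ->  [[33, 19], [26, 15]]
... * rho(b) = [[4, 1], [-5, -1]]  ->  [[37, 14], [29, 11]]
... * rho(b) = [[4, 1], [-5, -1]]  ->  [[78, 23], [61, 18]]
... * rho(a) = [[2, 1], [3, 2]]  ->  [[225, 124], [176, 97]]
... * rho(a) = [[2, 1], [3, 2]]  ->  [[822, 473], [643, 370]]
... * rho(b) = [[4, 1], [-5, -1]]  ->  [[923, 349], [722, 273]]
... * rho(a) = [[2, 1], [3, 2]]  ->  [[2893, 1621], [2263, 1268]]
... * rho(b^-1) = [[-1, -1], [5, 4]]  ->  [[5212, 3591], [4077, 2809]]
... * rho(a) = [[2, 1], [3, 2]]  ->  [[21197, 12394], [16581, 9695]]
tr = 21197 + 9695 = 30892

30892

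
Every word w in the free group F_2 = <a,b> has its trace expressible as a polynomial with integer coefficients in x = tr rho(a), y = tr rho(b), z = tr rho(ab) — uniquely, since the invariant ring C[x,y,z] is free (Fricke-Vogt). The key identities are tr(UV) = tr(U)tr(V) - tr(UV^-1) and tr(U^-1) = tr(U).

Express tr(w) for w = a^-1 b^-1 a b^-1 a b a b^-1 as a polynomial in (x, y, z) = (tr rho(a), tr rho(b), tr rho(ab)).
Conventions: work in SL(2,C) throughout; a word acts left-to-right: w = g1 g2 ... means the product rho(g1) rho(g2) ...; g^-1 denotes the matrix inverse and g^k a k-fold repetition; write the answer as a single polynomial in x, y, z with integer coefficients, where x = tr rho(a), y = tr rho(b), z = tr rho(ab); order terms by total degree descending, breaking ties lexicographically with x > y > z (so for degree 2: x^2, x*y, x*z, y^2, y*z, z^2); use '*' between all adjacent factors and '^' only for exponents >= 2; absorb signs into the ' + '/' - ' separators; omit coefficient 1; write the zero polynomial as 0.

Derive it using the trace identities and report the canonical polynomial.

x^2*y^2*z^2 - x^3*y*z - x*y^3*z - 2*x*y*z^3 + x^2*y^2 + x^2*z^2 + y^2*z^2 + z^4 + 3*x*y*z - x^2 - y^2 - 4*z^2 + 2

trace(b a^2) = trace(a) trace(b a) - trace(b) = x*z - y
trace(a^2 b a) = trace(a) trace(b a^2) - trace(b a) = x^2*z - x*y - z
trace(b a b a) = trace(a b) trace(a b) - trace(1)   [split at repeated a] = z^2 - 2
trace(b a b) = trace(b) trace(a b) - trace(a) = y*z - x
trace(a^2 b a b) = trace(a) trace(b a b a) - trace(b a b) = x*z^2 - y*z - x
trace(a^2 b a b^-1) = trace(a^2 b a) trace(b) - trace(a^2 b a b) = x^2*y*z - x*y^2 - x*z^2 + x
trace(b^-1 a^2 b a b^-1) = trace(a^2 b a b^-1) trace(b) - trace(a^2 b a) = x^2*y^2*z - x*y^3 - x*y*z^2 - x^2*z + 2*x*y + z
trace(a^2 b a^2) = trace(a) trace(a b a^2) - trace(a b a) = x^3*z - x^2*y - 2*x*z + y
trace(a^2) = trace(a) trace(a) - trace(1) = x^2 - 2
trace(b a^2 b) = trace(b) trace(a^2 b) - trace(a^2) = x*y*z - x^2 - y^2 + 2
trace(a^2 b a^2 b) = trace(a) trace(b a^2 b a) - trace(b a^2 b) = x^2*z^2 - 2*x*y*z + y^2 - 2
trace(a b^-1 a^2 b a) = trace(a^2 b a^2) trace(b) - trace(a^2 b a^2 b) = x^3*y*z - x^2*y^2 - x^2*z^2 + 2
trace(a^2 b a b a) = trace(a) trace(b a b a^2) - trace(b a b a) = x^2*z^2 - x*y*z - x^2 - z^2 + 2
trace(b a b a b a) = trace(a b) trace(a b a b) - trace(a^-1 b^-1)   [split at repeated a] = z^3 - 3*z
trace(b a b a b) = trace(b) trace(a b a b) - trace(a b a) = y*z^2 - x*z - y
trace(a^2 b a b a b) = trace(a) trace(b a b a b a) - trace(b a b a b) = x*z^3 - y*z^2 - 2*x*z + y
trace(a b^-1 a^2 b a b) = trace(a^2 b a b a) trace(b) - trace(a^2 b a b a b) = x^2*y*z^2 - x*y^2*z - x*z^3 - x^2*y + 2*x*z + y
trace(b^-1 a^2 b a b^-1 a) = trace(a b^-1 a^2 b a) trace(b) - trace(a b^-1 a^2 b a b) = x^3*y^2*z - x^2*y^3 - 2*x^2*y*z^2 + x*y^2*z + x*z^3 + x^2*y - 2*x*z + y
trace(a b a b^-1 a^-1 b^-1 a) = trace(b^-1 a^2 b a b^-1) trace(a) - trace(b^-1 a^2 b a b^-1 a) = x^2*y*z^2 - x^3*z - x*y^2*z - x*z^3 + x^2*y + 3*x*z - y
trace(a b a b a b a b) = trace(a b a b a b) trace(a b) - trace(b a b a)   [split at repeated a] = z^4 - 4*z^2 + 2
trace(b^-1 a b a b a b a) = trace(a b a b a b a) trace(b) - trace(a b a b a b a b) = x*y*z^3 - y^2*z^2 - z^4 - 2*x*y*z + y^2 + 4*z^2 - 2
trace(a^-1 b^-1 a b a b a b) = trace(b^-1 a b a b a b) trace(a) - trace(b^-1 a b a b a b a) = -x*y*z^3 + x^2*z^2 + y^2*z^2 + z^4 + x*y*z - x^2 - y^2 - 4*z^2 + 2
trace(a b a b^-1 a^-1 b^-1 a b) = trace(a^-1 b^-1 a b a b a) trace(b) - trace(a^-1 b^-1 a b a b a b) = x*y*z^3 - x^2*z^2 - y^2*z^2 - z^4 + x^2 + 4*z^2 - 2
trace(a^-1 b^-1 a b^-1 a b a b^-1) = trace(a b a b^-1 a^-1 b^-1 a) trace(b) - trace(a b a b^-1 a^-1 b^-1 a b) = x^2*y^2*z^2 - x^3*y*z - x*y^3*z - 2*x*y*z^3 + x^2*y^2 + x^2*z^2 + y^2*z^2 + z^4 + 3*x*y*z - x^2 - y^2 - 4*z^2 + 2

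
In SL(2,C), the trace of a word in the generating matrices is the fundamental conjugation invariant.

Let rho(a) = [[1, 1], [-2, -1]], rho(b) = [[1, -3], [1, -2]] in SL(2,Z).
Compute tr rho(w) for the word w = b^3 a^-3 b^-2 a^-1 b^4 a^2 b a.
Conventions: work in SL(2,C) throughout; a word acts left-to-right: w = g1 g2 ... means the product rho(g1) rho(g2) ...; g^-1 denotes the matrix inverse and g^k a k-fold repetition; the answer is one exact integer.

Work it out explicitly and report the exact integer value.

rho(b) = [[1, -3], [1, -2]]
... * rho(b) = [[1, -3], [1, -2]]  ->  [[-2, 3], [-1, 1]]
... * rho(b) = [[1, -3], [1, -2]]  ->  [[1, 0], [0, 1]]
... * rho(a^-1) = [[-1, -1], [2, 1]]  ->  [[-1, -1], [2, 1]]
... * rho(a^-1) = [[-1, -1], [2, 1]]  ->  [[-1, 0], [0, -1]]
... * rho(a^-1) = [[-1, -1], [2, 1]]  ->  [[1, 1], [-2, -1]]
... * rho(b^-1) = [[-2, 3], [-1, 1]]  ->  [[-3, 4], [5, -7]]
... * rho(b^-1) = [[-2, 3], [-1, 1]]  ->  [[2, -5], [-3, 8]]
... * rho(a^-1) = [[-1, -1], [2, 1]]  ->  [[-12, -7], [19, 11]]
... * rho(b) = [[1, -3], [1, -2]]  ->  [[-19, 50], [30, -79]]
... * rho(b) = [[1, -3], [1, -2]]  ->  [[31, -43], [-49, 68]]
... * rho(b) = [[1, -3], [1, -2]]  ->  [[-12, -7], [19, 11]]
... * rho(b) = [[1, -3], [1, -2]]  ->  [[-19, 50], [30, -79]]
... * rho(a) = [[1, 1], [-2, -1]]  ->  [[-119, -69], [188, 109]]
... * rho(a) = [[1, 1], [-2, -1]]  ->  [[19, -50], [-30, 79]]
... * rho(b) = [[1, -3], [1, -2]]  ->  [[-31, 43], [49, -68]]
... * rho(a) = [[1, 1], [-2, -1]]  ->  [[-117, -74], [185, 117]]
tr = -117 + 117 = 0

0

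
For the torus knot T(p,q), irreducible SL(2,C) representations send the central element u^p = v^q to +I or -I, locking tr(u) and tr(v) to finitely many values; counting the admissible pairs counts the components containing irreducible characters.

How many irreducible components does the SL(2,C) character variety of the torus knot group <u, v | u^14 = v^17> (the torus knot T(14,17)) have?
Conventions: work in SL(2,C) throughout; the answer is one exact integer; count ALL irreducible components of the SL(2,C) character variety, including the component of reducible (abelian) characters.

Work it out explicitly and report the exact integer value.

105

In the torus knot group T(14,17), u^14 = v^17 is central, so an irreducible representation sends it to +I or -I (Schur).
This locks tr(u) to 2*cos(pi*alpha/14), alpha in 1..13, and tr(v) to 2*cos(pi*beta/17), beta in 1..16, on each component of irreducible characters.
u^14 = (-1)^alpha I and v^17 = (-1)^beta I must agree, so alpha and beta have equal parity.
Enumerate parity-matched pairs: 7*8 odd-odd plus 6*8 even-even gives 104.
components with irreducible characters: 104; plus the single component of reducible (abelian) characters: total 105.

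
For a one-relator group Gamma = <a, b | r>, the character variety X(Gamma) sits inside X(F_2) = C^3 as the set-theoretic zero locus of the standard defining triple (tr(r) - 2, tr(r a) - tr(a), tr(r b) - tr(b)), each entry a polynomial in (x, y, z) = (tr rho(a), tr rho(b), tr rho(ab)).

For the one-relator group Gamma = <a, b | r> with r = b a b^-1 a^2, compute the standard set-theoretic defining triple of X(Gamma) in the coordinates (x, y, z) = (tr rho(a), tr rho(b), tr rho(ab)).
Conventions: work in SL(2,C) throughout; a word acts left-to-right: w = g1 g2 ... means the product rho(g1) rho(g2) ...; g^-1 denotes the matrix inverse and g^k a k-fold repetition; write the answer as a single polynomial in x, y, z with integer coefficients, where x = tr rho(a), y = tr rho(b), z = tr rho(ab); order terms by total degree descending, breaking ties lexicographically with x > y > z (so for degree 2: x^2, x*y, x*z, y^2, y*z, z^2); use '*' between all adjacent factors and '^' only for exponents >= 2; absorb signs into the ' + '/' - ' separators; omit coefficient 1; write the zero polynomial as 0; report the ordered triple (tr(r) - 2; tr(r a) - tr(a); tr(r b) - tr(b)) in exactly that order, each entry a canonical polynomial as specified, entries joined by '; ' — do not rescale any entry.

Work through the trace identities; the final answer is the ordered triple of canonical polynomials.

x^2*y*z - x*y^2 - x*z^2 + x - 2; x^3*y*z - x^2*y^2 - x^2*z^2 - x*y*z + x^2 + y^2 + z^2 - x - 2; x^2*y^2*z - x^3*y - x*y^3 - x*y*z^2 + x^2*z + 3*x*y - y - z

use: tr(b a^2) = tr(a) tr(b a) - tr(b) = x*z - y
apply: tr(a^2 b a) = tr(a) tr(b a^2) - tr(b a) = x^2*z - x*y - z
tr(b a b a) = tr(b a) tr(b a) - tr(1)   [split at repeated b] = z^2 - 2
tr(b a b) = tr(b) tr(a b) - tr(a) = y*z - x
apply: tr(a^2 b a b) = tr(a) tr(b a b a) - tr(b a b) = x*z^2 - y*z - x
use: tr(b a b^-1 a^2) = tr(a^2 b a) tr(b) - tr(a^2 b a b) = x^2*y*z - x*y^2 - x*z^2 + x
apply: tr(a^3 b a) = tr(a) tr(b a^3) - tr(b a^2) = x^3*z - x^2*y - 2*x*z + y
tr(a^3 b a b) = tr(a) tr(b a b a^2) - tr(b a b a) = x^2*z^2 - x*y*z - x^2 - z^2 + 2
tr(b a b^-1 a^3) = tr(a^3 b a) tr(b) - tr(a^3 b a b) = x^3*y*z - x^2*y^2 - x^2*z^2 - x*y*z + x^2 + y^2 + z^2 - 2
apply: tr(a^2) = tr(a) tr(a) - tr(1)  (reduce the a square) = x^2 - 2
use: tr(a^3) = tr(a) tr(a^2) - tr(a)  (reduce the a square) = x^3 - 3*x
use: tr(a^2 b^2 a) = tr(b) tr(a^3 b) - tr(a^3)  (reduce the b square) = x^2*y*z - x^3 - x*y^2 - y*z + 3*x
tr(b^2 a b a) = tr(b) tr(a b a b) - tr(a b a)  (reduce the b square) = y*z^2 - x*z - y
apply: tr(b^2 a b) = tr(b) tr(b a b) - tr(b a)  (reduce the b square) = y^2*z - x*y - z
use: tr(a^2 b^2 a b) = tr(a) tr(b^2 a b a) - tr(b^2 a b)  (reduce the a square) = x*y*z^2 - x^2*z - y^2*z + z
tr(b a b^-1 a^2 b) = tr(a^2 b^2 a) tr(b) - tr(a^2 b^2 a b)  (eliminate b^-1) = x^2*y^2*z - x^3*y - x*y^3 - x*y*z^2 + x^2*z + 3*x*y - z
assemble the triple (tr(r) - 2; tr(r a) - x; tr(r b) - y)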